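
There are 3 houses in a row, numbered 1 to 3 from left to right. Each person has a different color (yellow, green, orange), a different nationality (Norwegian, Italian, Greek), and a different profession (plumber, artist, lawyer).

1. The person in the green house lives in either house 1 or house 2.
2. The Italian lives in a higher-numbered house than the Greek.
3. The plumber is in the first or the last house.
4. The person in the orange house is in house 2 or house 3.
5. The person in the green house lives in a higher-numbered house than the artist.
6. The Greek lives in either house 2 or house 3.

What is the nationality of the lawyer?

Clue 5: the person in the green house is in house 2.
From clue 5, the artist must be in house 1.
Clue 6 places the Greek in house 2.
The only color still possible for house 1 is yellow.
That leaves orange as the color for house 3.
That leaves Norwegian as the nationality for house 1.
The only nationality still possible for house 3 is Italian.
The only profession still possible for house 2 is lawyer.
The only profession still possible for house 3 is plumber.
So: house 1 = yellow/Norwegian/artist, house 2 = green/Greek/lawyer, house 3 = orange/Italian/plumber.

Greek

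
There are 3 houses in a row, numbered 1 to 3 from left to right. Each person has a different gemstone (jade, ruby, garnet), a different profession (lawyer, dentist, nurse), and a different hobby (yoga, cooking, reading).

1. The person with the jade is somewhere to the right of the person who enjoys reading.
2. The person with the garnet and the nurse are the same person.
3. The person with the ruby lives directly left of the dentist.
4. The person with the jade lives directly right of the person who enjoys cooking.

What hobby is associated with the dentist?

yoga

That leaves yoga as the hobby for house 3.
The person with the jade is narrowed to house 2 or 3; consider each.
Placing it in house 2 leads to a contradiction, so it's in house 3.
Clue 4: the person who enjoys cooking is in house 2.
The only hobby still possible for house 1 is reading.
The person with the garnet is narrowed to house 1 or 2; consider each.
Placing it in house 2 leads to a contradiction, so it's in house 1.
By clue 2, the nurse is in house 1.
House 2's gemstone must be ruby (nothing else left).
Clue 3 places the dentist in house 3.
House 2's profession must be lawyer (nothing else left).
So: house 1 = garnet/nurse/reading, house 2 = ruby/lawyer/cooking, house 3 = jade/dentist/yoga.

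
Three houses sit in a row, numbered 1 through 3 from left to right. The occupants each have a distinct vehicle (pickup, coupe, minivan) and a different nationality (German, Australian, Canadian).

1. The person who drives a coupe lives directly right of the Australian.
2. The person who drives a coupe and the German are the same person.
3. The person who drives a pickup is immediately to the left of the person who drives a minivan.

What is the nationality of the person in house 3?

German

That leaves pickup as the vehicle for house 1.
From clue 3, the person who drives a minivan must be in house 2.
House 3 vehicle: only coupe fits.
From clue 1, the Australian must be in house 2.
By clue 2, the German is in house 3.
That leaves Canadian as the nationality for house 1.
So: house 1 = pickup/Canadian, house 2 = minivan/Australian, house 3 = coupe/German.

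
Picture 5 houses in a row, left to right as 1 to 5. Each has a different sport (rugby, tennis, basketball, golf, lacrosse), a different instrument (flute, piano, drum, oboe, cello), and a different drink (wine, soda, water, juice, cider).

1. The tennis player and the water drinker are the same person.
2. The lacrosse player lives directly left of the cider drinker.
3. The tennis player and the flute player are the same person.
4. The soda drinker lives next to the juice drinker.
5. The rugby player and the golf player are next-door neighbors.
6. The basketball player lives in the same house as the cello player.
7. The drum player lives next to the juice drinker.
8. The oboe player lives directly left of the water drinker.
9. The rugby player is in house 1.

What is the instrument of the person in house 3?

flute

The rugby player is in house 1 (clue 9).
The golf player is in house 2 (clue 5).
The lacrosse player is narrowed to house 3 or 4; consider each.
Placing it in house 3 leads to a contradiction, so it's in house 4.
The cider drinker is in house 5 (clue 2).
Clue 1: the tennis player is in house 3.
Clue 1 places the water drinker in house 3.
Clue 3: the flute player is in house 3.
Clue 8 places the oboe player in house 2.
House 5 sport: only basketball fits.
The only instrument still possible for house 5 is cello.
The drum player is in house 1 (clue 7).
Clue 7: the juice drinker is in house 2.
That leaves piano as the instrument for house 4.
That leaves wine as the drink for house 4.
The only drink still possible for house 1 is soda.
So: house 1 = rugby/drum/soda, house 2 = golf/oboe/juice, house 3 = tennis/flute/water, house 4 = lacrosse/piano/wine, house 5 = basketball/cello/cider.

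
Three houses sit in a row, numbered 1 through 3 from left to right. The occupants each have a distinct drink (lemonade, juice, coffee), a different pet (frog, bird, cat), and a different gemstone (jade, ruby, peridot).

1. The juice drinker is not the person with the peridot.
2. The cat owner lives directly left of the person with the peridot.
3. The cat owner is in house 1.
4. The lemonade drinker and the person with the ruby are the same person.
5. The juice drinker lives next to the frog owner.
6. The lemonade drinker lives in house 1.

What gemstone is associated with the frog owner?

peridot

Clue 3 places the cat owner in house 1.
Clue 6 places the lemonade drinker in house 1.
Clue 2: the person with the peridot is in house 2.
Clue 4 places the person with the ruby in house 1.
That leaves jade as the gemstone for house 3.
By clue 1, the juice drinker is in house 3.
By clue 5, the frog owner is in house 2.
The only drink still possible for house 2 is coffee.
The only pet still possible for house 3 is bird.
So: house 1 = lemonade/cat/ruby, house 2 = coffee/frog/peridot, house 3 = juice/bird/jade.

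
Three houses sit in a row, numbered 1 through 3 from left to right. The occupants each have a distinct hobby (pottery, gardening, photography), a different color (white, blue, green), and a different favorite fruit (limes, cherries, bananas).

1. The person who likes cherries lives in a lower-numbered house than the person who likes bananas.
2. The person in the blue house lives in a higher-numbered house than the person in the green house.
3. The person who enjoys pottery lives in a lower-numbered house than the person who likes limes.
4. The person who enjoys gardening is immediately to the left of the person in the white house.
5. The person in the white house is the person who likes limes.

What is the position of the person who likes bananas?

2

That leaves photography as the hobby for house 3.
So house 1 gets green for color.
So house 1 gets cherries for favorite fruit.
The person who enjoys gardening is narrowed to house 1 or 2; consider each.
Placing it in house 1 leads to a contradiction, so it's in house 2.
Clue 4: the person in the white house is in house 3.
From clue 5, the person who likes limes must be in house 3.
House 1 hobby: only pottery fits.
The only color still possible for house 2 is blue.
House 2's favorite fruit must be bananas (nothing else left).
So: house 1 = pottery/green/cherries, house 2 = gardening/blue/bananas, house 3 = photography/white/limes.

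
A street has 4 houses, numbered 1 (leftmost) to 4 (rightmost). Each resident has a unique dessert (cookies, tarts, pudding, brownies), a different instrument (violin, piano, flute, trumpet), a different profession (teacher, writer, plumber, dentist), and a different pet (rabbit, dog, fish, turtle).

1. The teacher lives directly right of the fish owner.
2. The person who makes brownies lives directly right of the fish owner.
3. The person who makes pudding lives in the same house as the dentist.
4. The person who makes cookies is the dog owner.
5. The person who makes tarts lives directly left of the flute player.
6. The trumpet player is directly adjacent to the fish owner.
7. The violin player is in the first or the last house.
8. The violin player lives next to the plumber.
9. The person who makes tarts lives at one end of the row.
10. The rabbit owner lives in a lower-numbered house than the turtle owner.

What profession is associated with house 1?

The person who makes tarts is in house 1 (clue 9).
The flute player is in house 2 (clue 5).
House 1's profession must be writer (nothing else left).
So house 1 gets rabbit for pet.
The person who makes brownies is narrowed to house 3 or 4; consider each.
Placing it in house 3 leads to a contradiction, so it's in house 4.
Clue 2 places the fish owner in house 3.
By clue 6, the trumpet player is in house 4.
House 3's instrument must be piano (nothing else left).
The teacher is in house 4 (clue 1).
The person who makes cookies is in house 2 (clue 4).
By clue 4, the dog owner is in house 2.
The plumber is in house 2 (clue 8).
The only dessert still possible for house 3 is pudding.
So house 1 gets violin for instrument.
House 3 profession: only dentist fits.
That leaves turtle as the pet for house 4.
So: house 1 = tarts/violin/writer/rabbit, house 2 = cookies/flute/plumber/dog, house 3 = pudding/piano/dentist/fish, house 4 = brownies/trumpet/teacher/turtle.

writer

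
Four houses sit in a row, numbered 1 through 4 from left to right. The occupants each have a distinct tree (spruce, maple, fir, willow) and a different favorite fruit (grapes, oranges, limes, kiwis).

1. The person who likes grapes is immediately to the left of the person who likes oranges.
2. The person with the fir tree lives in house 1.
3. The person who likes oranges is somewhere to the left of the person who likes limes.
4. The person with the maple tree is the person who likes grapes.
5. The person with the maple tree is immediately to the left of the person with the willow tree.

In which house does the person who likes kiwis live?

From clue 2, the person with the fir tree must be in house 1.
The person with the maple tree is in house 2 (clue 4).
From clue 4, the person who likes grapes must be in house 2.
From clue 5, the person with the willow tree must be in house 3.
House 4 tree: only spruce fits.
House 1's favorite fruit must be kiwis (nothing else left).
House 3's favorite fruit must be oranges (nothing else left).
House 4's favorite fruit must be limes (nothing else left).
So: house 1 = fir/kiwis, house 2 = maple/grapes, house 3 = willow/oranges, house 4 = spruce/limes.

1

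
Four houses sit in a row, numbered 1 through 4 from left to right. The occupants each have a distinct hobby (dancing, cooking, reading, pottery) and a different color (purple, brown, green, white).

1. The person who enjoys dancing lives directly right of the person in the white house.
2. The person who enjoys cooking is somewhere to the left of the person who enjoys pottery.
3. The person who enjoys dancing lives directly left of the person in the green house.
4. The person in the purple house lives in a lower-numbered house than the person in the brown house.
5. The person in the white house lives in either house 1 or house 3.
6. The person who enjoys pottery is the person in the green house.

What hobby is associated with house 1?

The person who enjoys dancing is in house 2 (clue 1).
Clue 1 places the person in the white house in house 1.
Clue 3: the person in the green house is in house 3.
The person who enjoys pottery is in house 3 (clue 6).
That leaves reading as the hobby for house 4.
So house 4 gets brown for color.
That leaves cooking as the hobby for house 1.
House 2 color: only purple fits.
So: house 1 = cooking/white, house 2 = dancing/purple, house 3 = pottery/green, house 4 = reading/brown.

cooking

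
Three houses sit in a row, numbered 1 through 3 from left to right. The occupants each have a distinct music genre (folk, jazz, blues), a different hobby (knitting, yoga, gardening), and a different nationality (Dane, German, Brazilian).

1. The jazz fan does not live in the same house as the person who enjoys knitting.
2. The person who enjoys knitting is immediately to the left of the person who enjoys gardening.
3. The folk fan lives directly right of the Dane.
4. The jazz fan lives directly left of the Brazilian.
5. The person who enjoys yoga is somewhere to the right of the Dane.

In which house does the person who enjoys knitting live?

That leaves knitting as the hobby for house 1.
By clue 1, the jazz fan is in house 2.
Clue 2: the person who enjoys gardening is in house 2.
By clue 4, the Brazilian is in house 3.
House 1's music genre must be blues (nothing else left).
The only music genre still possible for house 3 is folk.
The only hobby still possible for house 3 is yoga.
By clue 3, the Dane is in house 2.
The only nationality still possible for house 1 is German.
So: house 1 = blues/knitting/German, house 2 = jazz/gardening/Dane, house 3 = folk/yoga/Brazilian.

1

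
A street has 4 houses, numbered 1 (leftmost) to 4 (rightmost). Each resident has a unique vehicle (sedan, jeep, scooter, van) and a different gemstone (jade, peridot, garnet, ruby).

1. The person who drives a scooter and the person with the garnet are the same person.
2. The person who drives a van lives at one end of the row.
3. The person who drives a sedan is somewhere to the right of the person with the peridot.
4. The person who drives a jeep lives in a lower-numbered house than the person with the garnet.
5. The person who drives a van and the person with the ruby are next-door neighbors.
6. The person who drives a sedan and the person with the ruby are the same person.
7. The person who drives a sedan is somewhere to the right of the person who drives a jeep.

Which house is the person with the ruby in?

3

The person who drives a jeep is narrowed to house 1 or 2; consider each.
Placing it in house 2 leads to a contradiction, so it's in house 1.
That leaves van as the vehicle for house 4.
From clue 5, the person with the ruby must be in house 3.
From clue 6, the person who drives a sedan must be in house 3.
So house 2 gets scooter for vehicle.
House 4 gemstone: only jade fits.
The only gemstone still possible for house 1 is peridot.
That leaves garnet as the gemstone for house 2.
So: house 1 = jeep/peridot, house 2 = scooter/garnet, house 3 = sedan/ruby, house 4 = van/jade.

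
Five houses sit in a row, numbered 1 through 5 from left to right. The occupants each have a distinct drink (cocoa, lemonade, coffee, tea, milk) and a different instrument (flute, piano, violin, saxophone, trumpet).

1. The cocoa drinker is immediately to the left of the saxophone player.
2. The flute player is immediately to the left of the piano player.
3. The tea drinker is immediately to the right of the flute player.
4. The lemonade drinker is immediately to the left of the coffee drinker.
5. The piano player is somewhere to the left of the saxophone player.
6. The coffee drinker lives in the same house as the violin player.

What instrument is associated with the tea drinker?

The cocoa drinker is narrowed to house 2 or 3 or 4; consider each.
Placing it in house 2 and house 4 leads to a contradiction, so it's in house 3.
Clue 1: the saxophone player is in house 4.
The tea drinker is in house 2 (clue 3).
Clue 3: the flute player is in house 1.
Clue 2 places the piano player in house 2.
The lemonade drinker is in house 4 (clue 4).
By clue 6, the violin player is in house 5.
House 1's drink must be milk (nothing else left).
That leaves coffee as the drink for house 5.
So house 3 gets trumpet for instrument.
So: house 1 = milk/flute, house 2 = tea/piano, house 3 = cocoa/trumpet, house 4 = lemonade/saxophone, house 5 = coffee/violin.

piano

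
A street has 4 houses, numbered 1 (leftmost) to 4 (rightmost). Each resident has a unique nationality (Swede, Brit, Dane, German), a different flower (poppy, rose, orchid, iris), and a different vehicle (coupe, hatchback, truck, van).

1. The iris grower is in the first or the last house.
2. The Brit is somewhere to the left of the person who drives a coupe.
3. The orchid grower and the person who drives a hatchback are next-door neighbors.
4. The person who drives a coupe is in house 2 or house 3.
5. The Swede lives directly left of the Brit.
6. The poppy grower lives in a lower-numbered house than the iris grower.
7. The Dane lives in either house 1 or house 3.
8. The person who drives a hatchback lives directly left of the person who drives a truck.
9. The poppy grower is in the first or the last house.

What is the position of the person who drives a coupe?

3

The iris grower is in house 4 (clue 6).
Clue 9 places the poppy grower in house 1.
So house 4 gets German for nationality.
The Brit is in house 2 (clue 2).
Clue 2: the person who drives a coupe is in house 3.
Clue 5: the Swede is in house 1.
So house 3 gets Dane for nationality.
By clue 8, the person who drives a hatchback is in house 1.
From clue 8, the person who drives a truck must be in house 2.
That leaves van as the vehicle for house 4.
From clue 3, the orchid grower must be in house 2.
So house 3 gets rose for flower.
So: house 1 = Swede/poppy/hatchback, house 2 = Brit/orchid/truck, house 3 = Dane/rose/coupe, house 4 = German/iris/van.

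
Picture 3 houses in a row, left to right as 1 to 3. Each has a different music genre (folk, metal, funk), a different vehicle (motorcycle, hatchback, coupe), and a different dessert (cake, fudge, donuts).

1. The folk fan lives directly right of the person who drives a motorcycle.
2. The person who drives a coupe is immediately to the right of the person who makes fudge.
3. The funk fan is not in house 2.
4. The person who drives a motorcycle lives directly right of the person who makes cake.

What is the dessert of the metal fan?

fudge

Clue 4: the person who drives a motorcycle is in house 2.
Clue 4: the person who makes cake is in house 1.
So house 1 gets hatchback for vehicle.
So house 3 gets coupe for vehicle.
The only dessert still possible for house 2 is fudge.
So house 3 gets donuts for dessert.
By clue 1, the folk fan is in house 3.
House 1's music genre must be funk (nothing else left).
So house 2 gets metal for music genre.
So: house 1 = funk/hatchback/cake, house 2 = metal/motorcycle/fudge, house 3 = folk/coupe/donuts.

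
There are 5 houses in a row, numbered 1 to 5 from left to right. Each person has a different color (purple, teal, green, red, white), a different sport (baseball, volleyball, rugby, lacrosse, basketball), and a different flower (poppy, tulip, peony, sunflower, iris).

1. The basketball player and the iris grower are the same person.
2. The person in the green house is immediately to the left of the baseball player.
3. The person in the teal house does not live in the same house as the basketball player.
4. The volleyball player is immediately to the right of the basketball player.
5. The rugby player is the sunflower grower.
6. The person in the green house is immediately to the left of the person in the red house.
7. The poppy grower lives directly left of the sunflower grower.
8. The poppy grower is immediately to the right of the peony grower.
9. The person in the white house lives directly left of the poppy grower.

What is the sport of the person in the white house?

The person in the white house is narrowed to house 1 or 2 or 3; consider each.
Placing it in house 1 and house 3 leads to a contradiction, so it's in house 2.
From clue 9, the poppy grower must be in house 3.
Clue 7: the sunflower grower is in house 4.
Clue 8: the peony grower is in house 2.
So house 1 gets iris for flower.
So house 5 gets tulip for flower.
From clue 1, the basketball player must be in house 1.
Clue 4 places the volleyball player in house 2.
By clue 5, the rugby player is in house 4.
House 1 color: only purple fits.
That leaves lacrosse as the sport for house 3.
House 5 sport: only baseball fits.
By clue 2, the person in the green house is in house 4.
Clue 6: the person in the red house is in house 5.
That leaves teal as the color for house 3.
So: house 1 = purple/basketball/iris, house 2 = white/volleyball/peony, house 3 = teal/lacrosse/poppy, house 4 = green/rugby/sunflower, house 5 = red/baseball/tulip.

volleyball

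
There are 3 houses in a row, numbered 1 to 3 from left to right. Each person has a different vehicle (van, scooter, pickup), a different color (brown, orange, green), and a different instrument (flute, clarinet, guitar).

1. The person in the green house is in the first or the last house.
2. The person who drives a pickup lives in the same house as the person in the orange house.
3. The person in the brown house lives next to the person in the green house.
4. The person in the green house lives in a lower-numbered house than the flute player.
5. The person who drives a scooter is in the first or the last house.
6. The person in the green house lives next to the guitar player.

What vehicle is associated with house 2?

Clue 3: the person in the brown house is in house 2.
From clue 4, the person in the green house must be in house 1.
By clue 6, the guitar player is in house 2.
That leaves orange as the color for house 3.
House 1 instrument: only clarinet fits.
That leaves flute as the instrument for house 3.
Clue 2 places the person who drives a pickup in house 3.
House 2 vehicle: only van fits.
So house 1 gets scooter for vehicle.
So: house 1 = scooter/green/clarinet, house 2 = van/brown/guitar, house 3 = pickup/orange/flute.

van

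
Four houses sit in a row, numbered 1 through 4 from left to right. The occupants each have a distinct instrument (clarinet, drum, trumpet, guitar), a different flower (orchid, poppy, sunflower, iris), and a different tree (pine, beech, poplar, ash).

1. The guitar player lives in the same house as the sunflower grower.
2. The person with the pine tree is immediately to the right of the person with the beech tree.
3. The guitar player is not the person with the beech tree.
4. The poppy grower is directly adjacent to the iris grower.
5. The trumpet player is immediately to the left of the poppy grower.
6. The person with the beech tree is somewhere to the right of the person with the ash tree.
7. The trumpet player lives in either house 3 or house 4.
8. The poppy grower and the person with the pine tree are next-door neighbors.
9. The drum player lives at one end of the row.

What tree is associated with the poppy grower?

The trumpet player is in house 3 (clue 7).
By clue 5, the poppy grower is in house 4.
From clue 8, the person with the pine tree must be in house 3.
The only tree still possible for house 1 is ash.
House 2 tree: only beech fits.
The only tree still possible for house 4 is poplar.
Clue 3: the guitar player is in house 1.
The iris grower is in house 3 (clue 4).
The only instrument still possible for house 2 is clarinet.
That leaves drum as the instrument for house 4.
By clue 1, the sunflower grower is in house 1.
House 2's flower must be orchid (nothing else left).
So: house 1 = guitar/sunflower/ash, house 2 = clarinet/orchid/beech, house 3 = trumpet/iris/pine, house 4 = drum/poppy/poplar.

poplar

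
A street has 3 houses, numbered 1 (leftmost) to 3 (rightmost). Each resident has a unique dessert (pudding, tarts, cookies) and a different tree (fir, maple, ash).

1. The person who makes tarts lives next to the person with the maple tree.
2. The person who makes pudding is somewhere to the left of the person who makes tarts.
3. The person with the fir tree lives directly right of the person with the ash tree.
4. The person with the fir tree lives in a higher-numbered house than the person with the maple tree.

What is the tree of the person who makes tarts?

That leaves fir as the tree for house 3.
Clue 3: the person with the ash tree is in house 2.
So house 1 gets maple for tree.
From clue 1, the person who makes tarts must be in house 2.
Clue 2: the person who makes pudding is in house 1.
House 3's dessert must be cookies (nothing else left).
So: house 1 = pudding/maple, house 2 = tarts/ash, house 3 = cookies/fir.

ash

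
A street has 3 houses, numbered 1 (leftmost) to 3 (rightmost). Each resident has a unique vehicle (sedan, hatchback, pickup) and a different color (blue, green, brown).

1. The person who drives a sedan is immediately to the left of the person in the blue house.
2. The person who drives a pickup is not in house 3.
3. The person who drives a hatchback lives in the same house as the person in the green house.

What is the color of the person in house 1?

So house 3 gets hatchback for vehicle.
The person in the green house is in house 3 (clue 3).
So house 1 gets brown for color.
The only color still possible for house 2 is blue.
Clue 1: the person who drives a sedan is in house 1.
House 2 vehicle: only pickup fits.
So: house 1 = sedan/brown, house 2 = pickup/blue, house 3 = hatchback/green.

brown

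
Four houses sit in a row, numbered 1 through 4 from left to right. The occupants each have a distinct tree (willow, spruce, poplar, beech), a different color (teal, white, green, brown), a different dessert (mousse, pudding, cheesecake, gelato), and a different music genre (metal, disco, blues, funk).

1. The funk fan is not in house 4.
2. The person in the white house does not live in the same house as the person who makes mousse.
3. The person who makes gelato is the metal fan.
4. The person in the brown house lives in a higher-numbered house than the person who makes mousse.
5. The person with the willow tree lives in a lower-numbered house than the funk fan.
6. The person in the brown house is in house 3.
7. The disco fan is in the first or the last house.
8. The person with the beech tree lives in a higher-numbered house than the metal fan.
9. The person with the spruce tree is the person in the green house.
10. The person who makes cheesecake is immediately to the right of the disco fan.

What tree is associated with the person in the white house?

The person in the brown house is in house 3 (clue 6).
The person who makes cheesecake is in house 2 (clue 10).
The disco fan is in house 1 (clue 10).
So house 4 gets blues for music genre.
Clue 3 places the person who makes gelato in house 3.
Clue 3: the metal fan is in house 3.
Clue 4: the person who makes mousse is in house 1.
From clue 8, the person with the beech tree must be in house 4.
House 3's tree must be poplar (nothing else left).
So house 4 gets pudding for dessert.
House 2's music genre must be funk (nothing else left).
Clue 5 places the person with the willow tree in house 1.
That leaves spruce as the tree for house 2.
From clue 9, the person in the green house must be in house 2.
So house 1 gets teal for color.
House 4's color must be white (nothing else left).
So: house 1 = willow/teal/mousse/disco, house 2 = spruce/green/cheesecake/funk, house 3 = poplar/brown/gelato/metal, house 4 = beech/white/pudding/blues.

beech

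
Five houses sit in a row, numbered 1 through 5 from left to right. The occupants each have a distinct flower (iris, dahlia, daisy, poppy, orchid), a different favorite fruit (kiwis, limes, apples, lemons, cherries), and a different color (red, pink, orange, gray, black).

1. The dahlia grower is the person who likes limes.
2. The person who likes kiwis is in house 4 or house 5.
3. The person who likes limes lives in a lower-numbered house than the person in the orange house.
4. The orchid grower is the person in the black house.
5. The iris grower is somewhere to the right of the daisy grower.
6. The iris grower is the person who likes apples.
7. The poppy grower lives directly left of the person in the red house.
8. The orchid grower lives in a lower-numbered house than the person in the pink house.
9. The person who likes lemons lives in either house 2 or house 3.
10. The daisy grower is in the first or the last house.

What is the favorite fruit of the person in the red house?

The daisy grower is in house 1 (clue 10).
So house 5 gets iris for flower.
House 1's favorite fruit must be cherries (nothing else left).
So house 1 gets gray for color.
House 2's color must be black (nothing else left).
By clue 4, the orchid grower is in house 2.
By clue 6, the person who likes apples is in house 5.
So house 2 gets lemons for favorite fruit.
House 3's favorite fruit must be limes (nothing else left).
The only favorite fruit still possible for house 4 is kiwis.
House 3's color must be pink (nothing else left).
By clue 1, the dahlia grower is in house 3.
That leaves poppy as the flower for house 4.
Clue 7: the person in the red house is in house 5.
The only color still possible for house 4 is orange.
So: house 1 = daisy/cherries/gray, house 2 = orchid/lemons/black, house 3 = dahlia/limes/pink, house 4 = poppy/kiwis/orange, house 5 = iris/apples/red.

apples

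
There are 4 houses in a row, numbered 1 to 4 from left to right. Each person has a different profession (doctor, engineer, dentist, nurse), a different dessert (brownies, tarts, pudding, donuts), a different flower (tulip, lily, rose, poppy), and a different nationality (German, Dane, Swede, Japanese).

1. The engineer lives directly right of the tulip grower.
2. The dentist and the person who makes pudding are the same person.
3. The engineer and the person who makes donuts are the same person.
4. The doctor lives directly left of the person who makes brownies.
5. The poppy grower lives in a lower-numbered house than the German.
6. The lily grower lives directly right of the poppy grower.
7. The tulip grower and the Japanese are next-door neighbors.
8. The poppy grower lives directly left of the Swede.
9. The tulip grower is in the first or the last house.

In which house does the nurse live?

The tulip grower is in house 1 (clue 9).
Clue 1 places the engineer in house 2.
By clue 3, the person who makes donuts is in house 2.
Clue 7: the Japanese is in house 2.
That leaves Dane as the nationality for house 1.
The doctor is in house 3 (clue 4).
Clue 4: the person who makes brownies is in house 4.
From clue 2, the dentist must be in house 1.
Clue 2: the person who makes pudding is in house 1.
So house 4 gets nurse for profession.
The only dessert still possible for house 3 is tarts.
The lily grower is narrowed to house 3 or 4; consider each.
Placing it in house 4 leads to a contradiction, so it's in house 3.
Clue 6: the poppy grower is in house 2.
By clue 8, the Swede is in house 3.
So house 4 gets rose for flower.
The only nationality still possible for house 4 is German.
So: house 1 = dentist/pudding/tulip/Dane, house 2 = engineer/donuts/poppy/Japanese, house 3 = doctor/tarts/lily/Swede, house 4 = nurse/brownies/rose/German.

4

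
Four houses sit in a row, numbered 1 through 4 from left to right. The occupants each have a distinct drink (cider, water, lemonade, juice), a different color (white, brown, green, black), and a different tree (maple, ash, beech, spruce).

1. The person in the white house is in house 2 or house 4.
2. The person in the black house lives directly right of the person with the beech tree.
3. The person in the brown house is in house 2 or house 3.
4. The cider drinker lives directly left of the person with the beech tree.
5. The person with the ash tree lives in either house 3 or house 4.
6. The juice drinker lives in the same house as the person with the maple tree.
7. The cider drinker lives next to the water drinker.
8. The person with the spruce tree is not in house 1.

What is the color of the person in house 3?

brown

House 1 color: only green fits.
The only tree still possible for house 1 is maple.
The juice drinker is in house 1 (clue 6).
So house 4 gets lemonade for drink.
Clue 4: the person with the beech tree is in house 3.
Clue 7 places the water drinker in house 3.
That leaves cider as the drink for house 2.
So house 2 gets spruce for tree.
House 4's tree must be ash (nothing else left).
By clue 2, the person in the black house is in house 4.
So house 3 gets brown for color.
That leaves white as the color for house 2.
So: house 1 = juice/green/maple, house 2 = cider/white/spruce, house 3 = water/brown/beech, house 4 = lemonade/black/ash.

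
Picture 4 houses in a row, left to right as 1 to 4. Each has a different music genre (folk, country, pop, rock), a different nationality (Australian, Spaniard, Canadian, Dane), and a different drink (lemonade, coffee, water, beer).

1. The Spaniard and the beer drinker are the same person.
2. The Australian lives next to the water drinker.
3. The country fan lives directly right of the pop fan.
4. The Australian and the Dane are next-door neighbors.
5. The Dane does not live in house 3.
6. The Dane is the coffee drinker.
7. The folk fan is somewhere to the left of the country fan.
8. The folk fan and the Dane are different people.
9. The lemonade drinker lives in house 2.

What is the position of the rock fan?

Clue 9: the lemonade drinker is in house 2.
The Australian is narrowed to house 2 or 3; consider each.
Placing it in house 3 leads to a contradiction, so it's in house 2.
Clue 4: the Dane is in house 1.
Clue 6: the coffee drinker is in house 1.
That leaves water as the drink for house 3.
The only drink still possible for house 4 is beer.
Clue 1: the Spaniard is in house 4.
House 3's nationality must be Canadian (nothing else left).
So house 1 gets rock for music genre.
House 4's music genre must be country (nothing else left).
From clue 3, the pop fan must be in house 3.
The only music genre still possible for house 2 is folk.
So: house 1 = rock/Dane/coffee, house 2 = folk/Australian/lemonade, house 3 = pop/Canadian/water, house 4 = country/Spaniard/beer.

1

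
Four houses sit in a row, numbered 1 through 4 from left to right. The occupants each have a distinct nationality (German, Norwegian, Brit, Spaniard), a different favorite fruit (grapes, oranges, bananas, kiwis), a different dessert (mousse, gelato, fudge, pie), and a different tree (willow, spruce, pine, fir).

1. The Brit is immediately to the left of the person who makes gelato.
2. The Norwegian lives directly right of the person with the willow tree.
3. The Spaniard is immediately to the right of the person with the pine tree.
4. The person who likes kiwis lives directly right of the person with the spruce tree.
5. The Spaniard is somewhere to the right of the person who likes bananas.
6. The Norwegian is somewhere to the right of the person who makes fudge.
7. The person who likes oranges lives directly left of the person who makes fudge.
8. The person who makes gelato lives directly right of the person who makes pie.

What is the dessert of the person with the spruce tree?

The only tree still possible for house 4 is fir.
The Norwegian is narrowed to house 3 or 4; consider each.
Placing it in house 3 leads to a contradiction, so it's in house 4.
The person with the willow tree is in house 3 (clue 2).
That leaves grapes as the favorite fruit for house 4.
So house 3 gets kiwis for favorite fruit.
From clue 4, the person with the spruce tree must be in house 2.
So house 1 gets pine for tree.
From clue 3, the Spaniard must be in house 2.
Clue 5: the person who likes bananas is in house 1.
So house 2 gets oranges for favorite fruit.
Clue 7 places the person who makes fudge in house 3.
House 1 dessert: only pie fits.
By clue 8, the person who makes gelato is in house 2.
House 4's dessert must be mousse (nothing else left).
Clue 1: the Brit is in house 1.
So house 3 gets German for nationality.
So: house 1 = Brit/bananas/pie/pine, house 2 = Spaniard/oranges/gelato/spruce, house 3 = German/kiwis/fudge/willow, house 4 = Norwegian/grapes/mousse/fir.

gelato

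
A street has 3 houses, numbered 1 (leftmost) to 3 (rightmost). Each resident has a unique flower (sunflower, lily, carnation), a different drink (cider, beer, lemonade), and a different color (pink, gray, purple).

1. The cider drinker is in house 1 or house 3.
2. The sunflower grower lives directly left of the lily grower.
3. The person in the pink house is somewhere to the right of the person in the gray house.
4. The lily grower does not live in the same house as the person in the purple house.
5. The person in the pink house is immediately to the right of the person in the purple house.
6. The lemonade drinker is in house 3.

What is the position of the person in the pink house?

3

By clue 6, the lemonade drinker is in house 3.
That leaves beer as the drink for house 2.
So house 3 gets pink for color.
The person in the purple house is in house 2 (clue 5).
House 1 drink: only cider fits.
The only color still possible for house 1 is gray.
Clue 4: the lily grower is in house 3.
Clue 2 places the sunflower grower in house 2.
The only flower still possible for house 1 is carnation.
So: house 1 = carnation/cider/gray, house 2 = sunflower/beer/purple, house 3 = lily/lemonade/pink.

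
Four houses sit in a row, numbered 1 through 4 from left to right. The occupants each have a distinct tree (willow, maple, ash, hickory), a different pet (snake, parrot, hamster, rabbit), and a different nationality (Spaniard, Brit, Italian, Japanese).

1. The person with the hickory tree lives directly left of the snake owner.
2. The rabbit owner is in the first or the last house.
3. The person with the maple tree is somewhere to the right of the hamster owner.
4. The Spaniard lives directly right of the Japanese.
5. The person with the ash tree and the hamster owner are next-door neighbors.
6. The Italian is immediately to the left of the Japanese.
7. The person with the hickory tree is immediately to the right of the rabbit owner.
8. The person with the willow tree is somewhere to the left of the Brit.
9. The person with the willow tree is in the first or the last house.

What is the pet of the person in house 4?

Clue 7: the person with the hickory tree is in house 2.
From clue 7, the rabbit owner must be in house 1.
Clue 9: the person with the willow tree is in house 1.
That leaves Italian as the nationality for house 1.
Clue 1 places the snake owner in house 3.
From clue 6, the Japanese must be in house 2.
House 2's pet must be hamster (nothing else left).
So house 4 gets parrot for pet.
By clue 4, the Spaniard is in house 3.
The person with the ash tree is in house 3 (clue 5).
House 4's tree must be maple (nothing else left).
The only nationality still possible for house 4 is Brit.
So: house 1 = willow/rabbit/Italian, house 2 = hickory/hamster/Japanese, house 3 = ash/snake/Spaniard, house 4 = maple/parrot/Brit.

parrot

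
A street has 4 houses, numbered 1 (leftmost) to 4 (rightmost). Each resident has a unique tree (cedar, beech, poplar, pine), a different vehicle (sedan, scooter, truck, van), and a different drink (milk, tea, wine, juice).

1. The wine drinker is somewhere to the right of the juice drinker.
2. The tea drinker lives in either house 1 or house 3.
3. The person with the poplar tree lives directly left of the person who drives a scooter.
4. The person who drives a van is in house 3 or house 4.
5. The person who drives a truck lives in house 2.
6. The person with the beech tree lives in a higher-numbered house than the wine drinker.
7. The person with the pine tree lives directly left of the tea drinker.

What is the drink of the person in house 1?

From clue 5, the person who drives a truck must be in house 2.
The person with the pine tree is in house 2 (clue 7).
By clue 7, the tea drinker is in house 3.
The only vehicle still possible for house 1 is sedan.
That leaves juice as the drink for house 1.
The only drink still possible for house 2 is wine.
House 4's drink must be milk (nothing else left).
Clue 3 places the person with the poplar tree in house 3.
The person who drives a scooter is in house 4 (clue 3).
That leaves cedar as the tree for house 1.
That leaves beech as the tree for house 4.
So house 3 gets van for vehicle.
So: house 1 = cedar/sedan/juice, house 2 = pine/truck/wine, house 3 = poplar/van/tea, house 4 = beech/scooter/milk.

juice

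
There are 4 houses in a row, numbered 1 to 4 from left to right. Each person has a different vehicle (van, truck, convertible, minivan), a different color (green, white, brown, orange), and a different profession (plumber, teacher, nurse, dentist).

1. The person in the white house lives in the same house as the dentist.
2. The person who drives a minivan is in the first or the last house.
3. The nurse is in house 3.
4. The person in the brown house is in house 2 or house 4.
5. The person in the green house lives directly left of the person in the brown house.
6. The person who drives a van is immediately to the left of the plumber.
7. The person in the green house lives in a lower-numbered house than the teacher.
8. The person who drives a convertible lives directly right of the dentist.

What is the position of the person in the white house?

From clue 3, the nurse must be in house 3.
The only profession still possible for house 1 is dentist.
The person in the white house is in house 1 (clue 1).
Clue 8: the person who drives a convertible is in house 2.
From clue 5, the person in the brown house must be in house 4.
From clue 7, the teacher must be in house 4.
House 2 color: only orange fits.
House 3 color: only green fits.
The only profession still possible for house 2 is plumber.
Clue 6: the person who drives a van is in house 1.
House 3's vehicle must be truck (nothing else left).
The only vehicle still possible for house 4 is minivan.
So: house 1 = van/white/dentist, house 2 = convertible/orange/plumber, house 3 = truck/green/nurse, house 4 = minivan/brown/teacher.

1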